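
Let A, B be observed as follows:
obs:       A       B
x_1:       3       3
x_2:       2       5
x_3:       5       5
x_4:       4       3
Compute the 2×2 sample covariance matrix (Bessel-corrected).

Step 1 — column means:
  mean(A) = (3 + 2 + 5 + 4) / 4 = 14/4 = 3.5
  mean(B) = (3 + 5 + 5 + 3) / 4 = 16/4 = 4

Step 2 — sample covariance S[i,j] = (1/(n-1)) · Σ_k (x_{k,i} - mean_i) · (x_{k,j} - mean_j), with n-1 = 3.
  S[A,A] = ((-0.5)·(-0.5) + (-1.5)·(-1.5) + (1.5)·(1.5) + (0.5)·(0.5)) / 3 = 5/3 = 1.6667
  S[A,B] = ((-0.5)·(-1) + (-1.5)·(1) + (1.5)·(1) + (0.5)·(-1)) / 3 = 0/3 = 0
  S[B,B] = ((-1)·(-1) + (1)·(1) + (1)·(1) + (-1)·(-1)) / 3 = 4/3 = 1.3333

S is symmetric (S[j,i] = S[i,j]). Assembling:

S = [[1.6667, 0],
 [0, 1.3333]]


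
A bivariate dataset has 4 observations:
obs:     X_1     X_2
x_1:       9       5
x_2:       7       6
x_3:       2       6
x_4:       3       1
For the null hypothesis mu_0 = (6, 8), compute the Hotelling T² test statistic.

Step 1 — sample mean vector:
  mean(X_1) = (9 + 7 + 2 + 3) / 4 = 21/4 = 5.25
  mean(X_2) = (5 + 6 + 6 + 1) / 4 = 18/4 = 4.5
  x̄ = (5.25, 4.5),  deviation x̄ - mu_0 = (5.25, 4.5) - (6, 8) = (-0.75, -3.5).

Step 2 — sample covariance matrix, S[i,j] = (1/(n-1)) · Σ_k (x_{k,i} - mean_i) · (x_{k,j} - mean_j), divisor n-1 = 3:
  S[X_1,X_1] = ((3.75)·(3.75) + (1.75)·(1.75) + (-3.25)·(-3.25) + (-2.25)·(-2.25)) / 3 = 32.75/3 = 10.9167
  S[X_1,X_2] = ((3.75)·(0.5) + (1.75)·(1.5) + (-3.25)·(1.5) + (-2.25)·(-3.5)) / 3 = 7.5/3 = 2.5
  S[X_2,X_2] = ((0.5)·(0.5) + (1.5)·(1.5) + (1.5)·(1.5) + (-3.5)·(-3.5)) / 3 = 17/3 = 5.6667
  S = [[10.9167, 2.5],
 [2.5, 5.6667]].

Step 3 — invert S. det(S) = 10.9167·5.6667 - (2.5)² = 55.6111.
  S^{-1} = (1/det) · [[d, -b], [-b, a]] = [[0.1019, -0.045],
 [-0.045, 0.1963]].

Step 4 — quadratic form (x̄ - mu_0)^T · S^{-1} · (x̄ - mu_0):
  S^{-1} · (x̄ - mu_0) = (0.0809, -0.6533),
  (x̄ - mu_0)^T · [...] = (-0.75)·(0.0809) + (-3.5)·(-0.6533) = 2.226.

Step 5 — scale by n: T² = 4 · 2.226 = 8.9041.

T² ≈ 8.9041


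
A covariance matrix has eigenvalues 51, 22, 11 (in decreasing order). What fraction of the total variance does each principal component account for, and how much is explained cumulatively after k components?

Step 1 — total variance = trace(Sigma) = Σ λ_i = 51 + 22 + 11 = 84.

Step 2 — fraction explained by component i = λ_i / Σ λ:
  PC1: 51/84 = 0.6071
  PC2: 22/84 = 0.2619
  PC3: 11/84 = 0.131

Step 3 — cumulative fraction after k components = (λ_1 + ... + λ_k) / Σ λ:
  k = 1: 51/84 = 0.6071
  k = 2: (51 + 22)/84 = 73/84 = 0.869
  k = 3: (51 + 22 + 11)/84 = 84/84 = 1

Summary (fraction, with percent):

explained: PC1 0.6071 (60.71%), PC2 0.2619 (26.19%), PC3 0.131 (13.1%);  cumulative: 0.6071, 0.869, 1


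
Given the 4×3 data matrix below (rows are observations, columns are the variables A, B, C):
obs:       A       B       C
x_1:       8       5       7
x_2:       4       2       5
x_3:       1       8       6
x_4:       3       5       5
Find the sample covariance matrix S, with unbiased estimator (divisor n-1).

Step 1 — column means:
  mean(A) = (8 + 4 + 1 + 3) / 4 = 16/4 = 4
  mean(B) = (5 + 2 + 8 + 5) / 4 = 20/4 = 5
  mean(C) = (7 + 5 + 6 + 5) / 4 = 23/4 = 5.75

Step 2 — sample covariance S[i,j] = (1/(n-1)) · Σ_k (x_{k,i} - mean_i) · (x_{k,j} - mean_j), with n-1 = 3.
  S[A,A] = ((4)·(4) + (0)·(0) + (-3)·(-3) + (-1)·(-1)) / 3 = 26/3 = 8.6667
  S[A,B] = ((4)·(0) + (0)·(-3) + (-3)·(3) + (-1)·(0)) / 3 = -9/3 = -3
  S[A,C] = ((4)·(1.25) + (0)·(-0.75) + (-3)·(0.25) + (-1)·(-0.75)) / 3 = 5/3 = 1.6667
  S[B,B] = ((0)·(0) + (-3)·(-3) + (3)·(3) + (0)·(0)) / 3 = 18/3 = 6
  S[B,C] = ((0)·(1.25) + (-3)·(-0.75) + (3)·(0.25) + (0)·(-0.75)) / 3 = 3/3 = 1
  S[C,C] = ((1.25)·(1.25) + (-0.75)·(-0.75) + (0.25)·(0.25) + (-0.75)·(-0.75)) / 3 = 2.75/3 = 0.9167

S is symmetric (S[j,i] = S[i,j]). Assembling:

S = [[8.6667, -3, 1.6667],
 [-3, 6, 1],
 [1.6667, 1, 0.9167]]


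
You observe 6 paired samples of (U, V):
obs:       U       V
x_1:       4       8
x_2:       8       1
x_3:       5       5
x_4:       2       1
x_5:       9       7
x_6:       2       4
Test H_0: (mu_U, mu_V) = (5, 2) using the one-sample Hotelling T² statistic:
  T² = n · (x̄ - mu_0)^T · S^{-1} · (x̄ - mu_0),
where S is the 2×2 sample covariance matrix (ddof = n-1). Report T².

Step 1 — sample mean vector:
  mean(U) = (4 + 8 + 5 + 2 + 9 + 2) / 6 = 30/6 = 5
  mean(V) = (8 + 1 + 5 + 1 + 7 + 4) / 6 = 26/6 = 4.3333
  x̄ = (5, 4.3333),  deviation x̄ - mu_0 = (5, 4.3333) - (5, 2) = (0, 2.3333).

Step 2 — sample covariance matrix, S[i,j] = (1/(n-1)) · Σ_k (x_{k,i} - mean_i) · (x_{k,j} - mean_j), divisor n-1 = 5:
  S[U,U] = ((-1)·(-1) + (3)·(3) + (0)·(0) + (-3)·(-3) + (4)·(4) + (-3)·(-3)) / 5 = 44/5 = 8.8
  S[U,V] = ((-1)·(3.6667) + (3)·(-3.3333) + (0)·(0.6667) + (-3)·(-3.3333) + (4)·(2.6667) + (-3)·(-0.3333)) / 5 = 8/5 = 1.6
  S[V,V] = ((3.6667)·(3.6667) + (-3.3333)·(-3.3333) + (0.6667)·(0.6667) + (-3.3333)·(-3.3333) + (2.6667)·(2.6667) + (-0.3333)·(-0.3333)) / 5 = 43.3333/5 = 8.6667
  S = [[8.8, 1.6],
 [1.6, 8.6667]].

Step 3 — invert S. det(S) = 8.8·8.6667 - (1.6)² = 73.7067.
  S^{-1} = (1/det) · [[d, -b], [-b, a]] = [[0.1176, -0.0217],
 [-0.0217, 0.1194]].

Step 4 — quadratic form (x̄ - mu_0)^T · S^{-1} · (x̄ - mu_0):
  S^{-1} · (x̄ - mu_0) = (-0.0507, 0.2786),
  (x̄ - mu_0)^T · [...] = (0)·(-0.0507) + (2.3333)·(0.2786) = 0.65.

Step 5 — scale by n: T² = 6 · 0.65 = 3.9001.

T² ≈ 3.9001


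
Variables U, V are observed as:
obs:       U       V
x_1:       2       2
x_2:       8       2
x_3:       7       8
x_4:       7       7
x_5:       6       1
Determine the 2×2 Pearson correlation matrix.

Step 1 — column means:
  mean(U) = (2 + 8 + 7 + 7 + 6) / 5 = 30/5 = 6
  mean(V) = (2 + 2 + 8 + 7 + 1) / 5 = 20/5 = 4

Step 2 — sample variances and covariances s[i,j] = (1/(n-1)) · Σ_k (x_{k,i} - mean_i) · (x_{k,j} - mean_j), with n-1 = 4:
  s[U,U] = ((-4)·(-4) + (2)·(2) + (1)·(1) + (1)·(1) + (0)·(0)) / 4 = 22/4 = 5.5
  s[U,V] = ((-4)·(-2) + (2)·(-2) + (1)·(4) + (1)·(3) + (0)·(-3)) / 4 = 11/4 = 2.75
  s[V,V] = ((-2)·(-2) + (-2)·(-2) + (4)·(4) + (3)·(3) + (-3)·(-3)) / 4 = 42/4 = 10.5
  Sample standard deviations s_i = √(s[i,i]):
  s(U) = √(5.5) = 2.3452
  s(V) = √(10.5) = 3.2404

Step 3 — r_{ij} = s_{ij} / (s_i · s_j):
  r[U,U] = 1 (diagonal).
  r[U,V] = 2.75 / (2.3452 · 3.2404) = 2.75 / 7.5993 = 0.3619
  r[V,V] = 1 (diagonal).

R is symmetric with unit diagonal. Assembling:

R = [[1, 0.3619],
 [0.3619, 1]]


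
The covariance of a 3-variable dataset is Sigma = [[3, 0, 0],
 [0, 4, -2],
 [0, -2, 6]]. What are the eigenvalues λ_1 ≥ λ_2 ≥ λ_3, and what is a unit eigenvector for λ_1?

Step 1 — characteristic polynomial p(λ) = det(λI - Sigma) = λ³ - tr·λ² + c_1·λ - det, where tr = trace, c_1 = sum of the principal 2×2 minors, det = det(Sigma):
  tr = 3 + 4 + 6 = 13,
  c_1 = (3·4 - (0)²) + (3·6 - (0)²) + (4·6 - (-2)²) = 12 + 18 + 20 = 50,
  det = 3·(4·6 - (-2)²) - (0)·((0)·6 - (-2)·(0)) + (0)·((0)·(-2) - 4·(0)) = 3·(20) - (0)·(0) + (0)·(0) = 60.
  So p(λ) = λ³ - 13λ² + 50λ - 60.
Step 2 — look for an integer root (rational root theorem: any rational root is an integer divisor of 60). Testing λ = 3:
  p(3) = 27 - 117 + 150 - 60 = 0  ✓
  Dividing out (λ - 3): p(λ) = (λ - 3)(λ² - 10λ + 20).
Step 3 — remaining eigenvalues from the quadratic λ² - 10λ + 20 = 0:
  Δ = 10² - 4·20 = 100 - 80 = 20,  λ = (10 ± √20)/2 = (10 ± 4.4721)/2 ≈ 7.2361 or 2.7639.
  Sorted: λ_1 = 7.2361,  λ_2 = 3,  λ_3 = 2.7639  (check: sum = 13 = tr ✓).

Step 4 — unit eigenvector for λ_1 ≈ 7.2361: v spans the null space of (Sigma - λ_1 I), whose rows are
  r_1 = (-4.2361, 0, 0),  r_2 = (0, -3.2361, -2),  r_3 = (0, -2, -1.2361).
  v is orthogonal to every row, so take v ∝ r_1 × r_2 = ((0)·(-2) - (0)·(-3.2361), (0)·(0) - (-4.2361)·(-2), (-4.2361)·(-3.2361) - (0)·(0)) ≈ (0, -8.4721, 13.7082).
  Rescale (multiply by -1 so the first nonzero entry is positive): u = (0, 8.4721, -13.7082).
  ||u|| = √((0)² + (8.4721)² + (-13.7082)²) = √(259.6919) ≈ 16.115,  v_1 = u/||u|| ≈ (0, 0.5257, -0.8507) (||v_1|| = 1).

λ_1 = 7.2361,  λ_2 = 3,  λ_3 = 2.7639;  v_1 ≈ (0, 0.5257, -0.8507)


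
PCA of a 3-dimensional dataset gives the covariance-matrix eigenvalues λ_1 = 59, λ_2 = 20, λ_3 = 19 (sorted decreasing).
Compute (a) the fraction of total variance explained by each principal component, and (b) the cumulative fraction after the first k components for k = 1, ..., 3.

Step 1 — total variance = trace(Sigma) = Σ λ_i = 59 + 20 + 19 = 98.

Step 2 — fraction explained by component i = λ_i / Σ λ:
  PC1: 59/98 = 0.602
  PC2: 20/98 = 0.2041
  PC3: 19/98 = 0.1939

Step 3 — cumulative fraction after k components = (λ_1 + ... + λ_k) / Σ λ:
  k = 1: 59/98 = 0.602
  k = 2: (59 + 20)/98 = 79/98 = 0.8061
  k = 3: (59 + 20 + 19)/98 = 98/98 = 1

Summary (fraction, with percent):

explained: PC1 0.602 (60.2%), PC2 0.2041 (20.41%), PC3 0.1939 (19.39%);  cumulative: 0.602, 0.8061, 1


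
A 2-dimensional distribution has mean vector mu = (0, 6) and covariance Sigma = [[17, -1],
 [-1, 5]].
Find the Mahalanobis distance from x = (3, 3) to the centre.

Step 1 — centre the observation: (x - mu) = (3, -3).

Step 2 — invert Sigma. det(Sigma) = 17·5 - (-1)² = 84.
  Sigma^{-1} = (1/det) · [[d, -b], [-b, a]] = [[0.0595, 0.0119],
 [0.0119, 0.2024]].

Step 3 — form the quadratic (x - mu)^T · Sigma^{-1} · (x - mu):
  Sigma^{-1} · (x - mu) = (0.1429, -0.5714).
  (x - mu)^T · [Sigma^{-1} · (x - mu)] = (3)·(0.1429) + (-3)·(-0.5714) = 2.1429.

Step 4 — take square root: d = √(2.1429) ≈ 1.4639.

d(x, mu) = √(2.1429) ≈ 1.4639


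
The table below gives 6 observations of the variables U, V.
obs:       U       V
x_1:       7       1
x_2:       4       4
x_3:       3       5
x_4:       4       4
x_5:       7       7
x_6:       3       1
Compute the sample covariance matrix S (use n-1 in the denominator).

Step 1 — column means:
  mean(U) = (7 + 4 + 3 + 4 + 7 + 3) / 6 = 28/6 = 4.6667
  mean(V) = (1 + 4 + 5 + 4 + 7 + 1) / 6 = 22/6 = 3.6667

Step 2 — sample covariance S[i,j] = (1/(n-1)) · Σ_k (x_{k,i} - mean_i) · (x_{k,j} - mean_j), with n-1 = 5.
  S[U,U] = ((2.3333)·(2.3333) + (-0.6667)·(-0.6667) + (-1.6667)·(-1.6667) + (-0.6667)·(-0.6667) + (2.3333)·(2.3333) + (-1.6667)·(-1.6667)) / 5 = 17.3333/5 = 3.4667
  S[U,V] = ((2.3333)·(-2.6667) + (-0.6667)·(0.3333) + (-1.6667)·(1.3333) + (-0.6667)·(0.3333) + (2.3333)·(3.3333) + (-1.6667)·(-2.6667)) / 5 = 3.3333/5 = 0.6667
  S[V,V] = ((-2.6667)·(-2.6667) + (0.3333)·(0.3333) + (1.3333)·(1.3333) + (0.3333)·(0.3333) + (3.3333)·(3.3333) + (-2.6667)·(-2.6667)) / 5 = 27.3333/5 = 5.4667

S is symmetric (S[j,i] = S[i,j]). Assembling:

S = [[3.4667, 0.6667],
 [0.6667, 5.4667]]


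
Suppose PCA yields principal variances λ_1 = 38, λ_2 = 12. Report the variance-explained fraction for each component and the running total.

Step 1 — total variance = trace(Sigma) = Σ λ_i = 38 + 12 = 50.

Step 2 — fraction explained by component i = λ_i / Σ λ:
  PC1: 38/50 = 0.76
  PC2: 12/50 = 0.24

Step 3 — cumulative fraction after k components = (λ_1 + ... + λ_k) / Σ λ:
  k = 1: 38/50 = 0.76
  k = 2: (38 + 12)/50 = 50/50 = 1

Summary (fraction, with percent):

explained: PC1 0.76 (76%), PC2 0.24 (24%);  cumulative: 0.76, 1


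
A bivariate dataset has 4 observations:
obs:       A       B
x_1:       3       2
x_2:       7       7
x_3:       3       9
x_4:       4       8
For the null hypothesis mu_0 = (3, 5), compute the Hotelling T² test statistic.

Step 1 — sample mean vector:
  mean(A) = (3 + 7 + 3 + 4) / 4 = 17/4 = 4.25
  mean(B) = (2 + 7 + 9 + 8) / 4 = 26/4 = 6.5
  x̄ = (4.25, 6.5),  deviation x̄ - mu_0 = (4.25, 6.5) - (3, 5) = (1.25, 1.5).

Step 2 — sample covariance matrix, S[i,j] = (1/(n-1)) · Σ_k (x_{k,i} - mean_i) · (x_{k,j} - mean_j), divisor n-1 = 3:
  S[A,A] = ((-1.25)·(-1.25) + (2.75)·(2.75) + (-1.25)·(-1.25) + (-0.25)·(-0.25)) / 3 = 10.75/3 = 3.5833
  S[A,B] = ((-1.25)·(-4.5) + (2.75)·(0.5) + (-1.25)·(2.5) + (-0.25)·(1.5)) / 3 = 3.5/3 = 1.1667
  S[B,B] = ((-4.5)·(-4.5) + (0.5)·(0.5) + (2.5)·(2.5) + (1.5)·(1.5)) / 3 = 29/3 = 9.6667
  S = [[3.5833, 1.1667],
 [1.1667, 9.6667]].

Step 3 — invert S. det(S) = 3.5833·9.6667 - (1.1667)² = 33.2778.
  S^{-1} = (1/det) · [[d, -b], [-b, a]] = [[0.2905, -0.0351],
 [-0.0351, 0.1077]].

Step 4 — quadratic form (x̄ - mu_0)^T · S^{-1} · (x̄ - mu_0):
  S^{-1} · (x̄ - mu_0) = (0.3105, 0.1177),
  (x̄ - mu_0)^T · [...] = (1.25)·(0.3105) + (1.5)·(0.1177) = 0.5647.

Step 5 — scale by n: T² = 4 · 0.5647 = 2.2588.

T² ≈ 2.2588


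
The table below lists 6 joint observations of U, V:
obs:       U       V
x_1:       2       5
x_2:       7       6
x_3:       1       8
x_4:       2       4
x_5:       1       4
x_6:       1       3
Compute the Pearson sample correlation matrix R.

Step 1 — column means:
  mean(U) = (2 + 7 + 1 + 2 + 1 + 1) / 6 = 14/6 = 2.3333
  mean(V) = (5 + 6 + 8 + 4 + 4 + 3) / 6 = 30/6 = 5

Step 2 — sample variances and covariances s[i,j] = (1/(n-1)) · Σ_k (x_{k,i} - mean_i) · (x_{k,j} - mean_j), with n-1 = 5:
  s[U,U] = ((-0.3333)·(-0.3333) + (4.6667)·(4.6667) + (-1.3333)·(-1.3333) + (-0.3333)·(-0.3333) + (-1.3333)·(-1.3333) + (-1.3333)·(-1.3333)) / 5 = 27.3333/5 = 5.4667
  s[U,V] = ((-0.3333)·(0) + (4.6667)·(1) + (-1.3333)·(3) + (-0.3333)·(-1) + (-1.3333)·(-1) + (-1.3333)·(-2)) / 5 = 5/5 = 1
  s[V,V] = ((0)·(0) + (1)·(1) + (3)·(3) + (-1)·(-1) + (-1)·(-1) + (-2)·(-2)) / 5 = 16/5 = 3.2
  Sample standard deviations s_i = √(s[i,i]):
  s(U) = √(5.4667) = 2.3381
  s(V) = √(3.2) = 1.7889

Step 3 — r_{ij} = s_{ij} / (s_i · s_j):
  r[U,U] = 1 (diagonal).
  r[U,V] = 1 / (2.3381 · 1.7889) = 1 / 4.1825 = 0.2391
  r[V,V] = 1 (diagonal).

R is symmetric with unit diagonal. Assembling:

R = [[1, 0.2391],
 [0.2391, 1]]


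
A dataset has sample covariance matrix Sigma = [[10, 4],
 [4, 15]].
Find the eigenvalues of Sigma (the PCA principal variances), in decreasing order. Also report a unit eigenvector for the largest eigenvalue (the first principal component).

Step 1 — characteristic polynomial of 2×2 Sigma:
  det(Sigma - λI) = λ² - trace · λ + det = 0.
  trace = 10 + 15 = 25, det = 10·15 - (4)² = 134.
Step 2 — discriminant:
  Δ = trace² - 4·det = 625 - 536 = 89.
Step 3 — eigenvalues:
  λ = (trace ± √Δ)/2 = (25 ± 9.434)/2,
  λ_1 = 17.217,  λ_2 = 7.783.

Step 4 — unit eigenvector for λ_1: solve (Sigma - λ_1 I)v = 0. First row:
  (10 - 17.217)·v_x + (4)·v_y = 0, i.e. (-7.217)·v_x + (4)·v_y = 0,
  so v ∝ (b, λ_1 - a) = (4, 7.217) = u.
  ||u|| = √((4)² + (7.217)²) = √(68.085) ≈ 8.2514,
  v_1 = u/||u|| ≈ (0.4848, 0.8746) (||v_1|| = 1).

λ_1 = 17.217,  λ_2 = 7.783;  v_1 ≈ (0.4848, 0.8746)


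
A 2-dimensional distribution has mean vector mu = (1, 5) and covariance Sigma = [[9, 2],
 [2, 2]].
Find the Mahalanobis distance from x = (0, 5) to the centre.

Step 1 — centre the observation: (x - mu) = (-1, 0).

Step 2 — invert Sigma. det(Sigma) = 9·2 - (2)² = 14.
  Sigma^{-1} = (1/det) · [[d, -b], [-b, a]] = [[0.1429, -0.1429],
 [-0.1429, 0.6429]].

Step 3 — form the quadratic (x - mu)^T · Sigma^{-1} · (x - mu):
  Sigma^{-1} · (x - mu) = (-0.1429, 0.1429).
  (x - mu)^T · [Sigma^{-1} · (x - mu)] = (-1)·(-0.1429) + (0)·(0.1429) = 0.1429.

Step 4 — take square root: d = √(0.1429) ≈ 0.378.

d(x, mu) = √(0.1429) ≈ 0.378


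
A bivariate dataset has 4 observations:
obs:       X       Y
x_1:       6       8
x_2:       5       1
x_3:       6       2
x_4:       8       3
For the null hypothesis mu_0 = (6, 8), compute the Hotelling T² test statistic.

Step 1 — sample mean vector:
  mean(X) = (6 + 5 + 6 + 8) / 4 = 25/4 = 6.25
  mean(Y) = (8 + 1 + 2 + 3) / 4 = 14/4 = 3.5
  x̄ = (6.25, 3.5),  deviation x̄ - mu_0 = (6.25, 3.5) - (6, 8) = (0.25, -4.5).

Step 2 — sample covariance matrix, S[i,j] = (1/(n-1)) · Σ_k (x_{k,i} - mean_i) · (x_{k,j} - mean_j), divisor n-1 = 3:
  S[X,X] = ((-0.25)·(-0.25) + (-1.25)·(-1.25) + (-0.25)·(-0.25) + (1.75)·(1.75)) / 3 = 4.75/3 = 1.5833
  S[X,Y] = ((-0.25)·(4.5) + (-1.25)·(-2.5) + (-0.25)·(-1.5) + (1.75)·(-0.5)) / 3 = 1.5/3 = 0.5
  S[Y,Y] = ((4.5)·(4.5) + (-2.5)·(-2.5) + (-1.5)·(-1.5) + (-0.5)·(-0.5)) / 3 = 29/3 = 9.6667
  S = [[1.5833, 0.5],
 [0.5, 9.6667]].

Step 3 — invert S. det(S) = 1.5833·9.6667 - (0.5)² = 15.0556.
  S^{-1} = (1/det) · [[d, -b], [-b, a]] = [[0.6421, -0.0332],
 [-0.0332, 0.1052]].

Step 4 — quadratic form (x̄ - mu_0)^T · S^{-1} · (x̄ - mu_0):
  S^{-1} · (x̄ - mu_0) = (0.31, -0.4815),
  (x̄ - mu_0)^T · [...] = (0.25)·(0.31) + (-4.5)·(-0.4815) = 2.2445.

Step 5 — scale by n: T² = 4 · 2.2445 = 8.9779.

T² ≈ 8.9779


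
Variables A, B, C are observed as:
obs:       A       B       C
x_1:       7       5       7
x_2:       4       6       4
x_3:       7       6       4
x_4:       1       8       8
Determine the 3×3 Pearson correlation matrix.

Step 1 — column means:
  mean(A) = (7 + 4 + 7 + 1) / 4 = 19/4 = 4.75
  mean(B) = (5 + 6 + 6 + 8) / 4 = 25/4 = 6.25
  mean(C) = (7 + 4 + 4 + 8) / 4 = 23/4 = 5.75

Step 2 — sample variances and covariances s[i,j] = (1/(n-1)) · Σ_k (x_{k,i} - mean_i) · (x_{k,j} - mean_j), with n-1 = 3:
  s[A,A] = ((2.25)·(2.25) + (-0.75)·(-0.75) + (2.25)·(2.25) + (-3.75)·(-3.75)) / 3 = 24.75/3 = 8.25
  s[A,B] = ((2.25)·(-1.25) + (-0.75)·(-0.25) + (2.25)·(-0.25) + (-3.75)·(1.75)) / 3 = -9.75/3 = -3.25
  s[A,C] = ((2.25)·(1.25) + (-0.75)·(-1.75) + (2.25)·(-1.75) + (-3.75)·(2.25)) / 3 = -8.25/3 = -2.75
  s[B,B] = ((-1.25)·(-1.25) + (-0.25)·(-0.25) + (-0.25)·(-0.25) + (1.75)·(1.75)) / 3 = 4.75/3 = 1.5833
  s[B,C] = ((-1.25)·(1.25) + (-0.25)·(-1.75) + (-0.25)·(-1.75) + (1.75)·(2.25)) / 3 = 3.25/3 = 1.0833
  s[C,C] = ((1.25)·(1.25) + (-1.75)·(-1.75) + (-1.75)·(-1.75) + (2.25)·(2.25)) / 3 = 12.75/3 = 4.25
  Sample standard deviations s_i = √(s[i,i]):
  s(A) = √(8.25) = 2.8723
  s(B) = √(1.5833) = 1.2583
  s(C) = √(4.25) = 2.0616

Step 3 — r_{ij} = s_{ij} / (s_i · s_j):
  r[A,A] = 1 (diagonal).
  r[A,B] = -3.25 / (2.8723 · 1.2583) = -3.25 / 3.6142 = -0.8992
  r[A,C] = -2.75 / (2.8723 · 2.0616) = -2.75 / 5.9214 = -0.4644
  r[B,B] = 1 (diagonal).
  r[B,C] = 1.0833 / (1.2583 · 2.0616) = 1.0833 / 2.5941 = 0.4176
  r[C,C] = 1 (diagonal).

R is symmetric with unit diagonal. Assembling:

R = [[1, -0.8992, -0.4644],
 [-0.8992, 1, 0.4176],
 [-0.4644, 0.4176, 1]]


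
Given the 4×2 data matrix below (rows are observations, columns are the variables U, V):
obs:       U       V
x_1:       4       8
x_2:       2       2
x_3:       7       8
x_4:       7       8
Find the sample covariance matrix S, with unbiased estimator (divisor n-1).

Step 1 — column means:
  mean(U) = (4 + 2 + 7 + 7) / 4 = 20/4 = 5
  mean(V) = (8 + 2 + 8 + 8) / 4 = 26/4 = 6.5

Step 2 — sample covariance S[i,j] = (1/(n-1)) · Σ_k (x_{k,i} - mean_i) · (x_{k,j} - mean_j), with n-1 = 3.
  S[U,U] = ((-1)·(-1) + (-3)·(-3) + (2)·(2) + (2)·(2)) / 3 = 18/3 = 6
  S[U,V] = ((-1)·(1.5) + (-3)·(-4.5) + (2)·(1.5) + (2)·(1.5)) / 3 = 18/3 = 6
  S[V,V] = ((1.5)·(1.5) + (-4.5)·(-4.5) + (1.5)·(1.5) + (1.5)·(1.5)) / 3 = 27/3 = 9

S is symmetric (S[j,i] = S[i,j]). Assembling:

S = [[6, 6],
 [6, 9]]


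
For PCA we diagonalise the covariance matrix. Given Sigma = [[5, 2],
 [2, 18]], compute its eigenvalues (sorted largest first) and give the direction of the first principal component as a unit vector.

Step 1 — characteristic polynomial of 2×2 Sigma:
  det(Sigma - λI) = λ² - trace · λ + det = 0.
  trace = 5 + 18 = 23, det = 5·18 - (2)² = 86.
Step 2 — discriminant:
  Δ = trace² - 4·det = 529 - 344 = 185.
Step 3 — eigenvalues:
  λ = (trace ± √Δ)/2 = (23 ± 13.6015)/2,
  λ_1 = 18.3007,  λ_2 = 4.6993.

Step 4 — unit eigenvector for λ_1: solve (Sigma - λ_1 I)v = 0. First row:
  (5 - 18.3007)·v_x + (2)·v_y = 0, i.e. (-13.3007)·v_x + (2)·v_y = 0,
  so v ∝ (b, λ_1 - a) = (2, 13.3007) = u.
  ||u|| = √((2)² + (13.3007)²) = √(180.9096) ≈ 13.4503,
  v_1 = u/||u|| ≈ (0.1487, 0.9889) (||v_1|| = 1).

λ_1 = 18.3007,  λ_2 = 4.6993;  v_1 ≈ (0.1487, 0.9889)


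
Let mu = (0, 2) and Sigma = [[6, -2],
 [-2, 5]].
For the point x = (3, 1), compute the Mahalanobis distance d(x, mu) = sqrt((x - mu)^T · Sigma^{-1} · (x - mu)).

Step 1 — centre the observation: (x - mu) = (3, -1).

Step 2 — invert Sigma. det(Sigma) = 6·5 - (-2)² = 26.
  Sigma^{-1} = (1/det) · [[d, -b], [-b, a]] = [[0.1923, 0.0769],
 [0.0769, 0.2308]].

Step 3 — form the quadratic (x - mu)^T · Sigma^{-1} · (x - mu):
  Sigma^{-1} · (x - mu) = (0.5, 0).
  (x - mu)^T · [Sigma^{-1} · (x - mu)] = (3)·(0.5) + (-1)·(0) = 1.5.

Step 4 — take square root: d = √(1.5) ≈ 1.2247.

d(x, mu) = √(1.5) ≈ 1.2247


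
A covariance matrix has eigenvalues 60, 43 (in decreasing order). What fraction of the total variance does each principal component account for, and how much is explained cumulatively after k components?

Step 1 — total variance = trace(Sigma) = Σ λ_i = 60 + 43 = 103.

Step 2 — fraction explained by component i = λ_i / Σ λ:
  PC1: 60/103 = 0.5825
  PC2: 43/103 = 0.4175

Step 3 — cumulative fraction after k components = (λ_1 + ... + λ_k) / Σ λ:
  k = 1: 60/103 = 0.5825
  k = 2: (60 + 43)/103 = 103/103 = 1

Summary (fraction, with percent):

explained: PC1 0.5825 (58.25%), PC2 0.4175 (41.75%);  cumulative: 0.5825, 1


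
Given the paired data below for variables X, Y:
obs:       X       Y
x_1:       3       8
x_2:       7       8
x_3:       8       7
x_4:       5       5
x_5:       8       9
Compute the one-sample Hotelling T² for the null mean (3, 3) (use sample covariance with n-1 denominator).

Step 1 — sample mean vector:
  mean(X) = (3 + 7 + 8 + 5 + 8) / 5 = 31/5 = 6.2
  mean(Y) = (8 + 8 + 7 + 5 + 9) / 5 = 37/5 = 7.4
  x̄ = (6.2, 7.4),  deviation x̄ - mu_0 = (6.2, 7.4) - (3, 3) = (3.2, 4.4).

Step 2 — sample covariance matrix, S[i,j] = (1/(n-1)) · Σ_k (x_{k,i} - mean_i) · (x_{k,j} - mean_j), divisor n-1 = 4:
  S[X,X] = ((-3.2)·(-3.2) + (0.8)·(0.8) + (1.8)·(1.8) + (-1.2)·(-1.2) + (1.8)·(1.8)) / 4 = 18.8/4 = 4.7
  S[X,Y] = ((-3.2)·(0.6) + (0.8)·(0.6) + (1.8)·(-0.4) + (-1.2)·(-2.4) + (1.8)·(1.6)) / 4 = 3.6/4 = 0.9
  S[Y,Y] = ((0.6)·(0.6) + (0.6)·(0.6) + (-0.4)·(-0.4) + (-2.4)·(-2.4) + (1.6)·(1.6)) / 4 = 9.2/4 = 2.3
  S = [[4.7, 0.9],
 [0.9, 2.3]].

Step 3 — invert S. det(S) = 4.7·2.3 - (0.9)² = 10.
  S^{-1} = (1/det) · [[d, -b], [-b, a]] = [[0.23, -0.09],
 [-0.09, 0.47]].

Step 4 — quadratic form (x̄ - mu_0)^T · S^{-1} · (x̄ - mu_0):
  S^{-1} · (x̄ - mu_0) = (0.34, 1.78),
  (x̄ - mu_0)^T · [...] = (3.2)·(0.34) + (4.4)·(1.78) = 8.92.

Step 5 — scale by n: T² = 5 · 8.92 = 44.6.

T² ≈ 44.6


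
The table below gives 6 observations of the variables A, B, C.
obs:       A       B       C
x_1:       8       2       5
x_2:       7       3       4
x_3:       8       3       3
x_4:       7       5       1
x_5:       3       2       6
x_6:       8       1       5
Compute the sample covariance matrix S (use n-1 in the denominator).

Step 1 — column means:
  mean(A) = (8 + 7 + 8 + 7 + 3 + 8) / 6 = 41/6 = 6.8333
  mean(B) = (2 + 3 + 3 + 5 + 2 + 1) / 6 = 16/6 = 2.6667
  mean(C) = (5 + 4 + 3 + 1 + 6 + 5) / 6 = 24/6 = 4

Step 2 — sample covariance S[i,j] = (1/(n-1)) · Σ_k (x_{k,i} - mean_i) · (x_{k,j} - mean_j), with n-1 = 5.
  S[A,A] = ((1.1667)·(1.1667) + (0.1667)·(0.1667) + (1.1667)·(1.1667) + (0.1667)·(0.1667) + (-3.8333)·(-3.8333) + (1.1667)·(1.1667)) / 5 = 18.8333/5 = 3.7667
  S[A,B] = ((1.1667)·(-0.6667) + (0.1667)·(0.3333) + (1.1667)·(0.3333) + (0.1667)·(2.3333) + (-3.8333)·(-0.6667) + (1.1667)·(-1.6667)) / 5 = 0.6667/5 = 0.1333
  S[A,C] = ((1.1667)·(1) + (0.1667)·(0) + (1.1667)·(-1) + (0.1667)·(-3) + (-3.8333)·(2) + (1.1667)·(1)) / 5 = -7/5 = -1.4
  S[B,B] = ((-0.6667)·(-0.6667) + (0.3333)·(0.3333) + (0.3333)·(0.3333) + (2.3333)·(2.3333) + (-0.6667)·(-0.6667) + (-1.6667)·(-1.6667)) / 5 = 9.3333/5 = 1.8667
  S[B,C] = ((-0.6667)·(1) + (0.3333)·(0) + (0.3333)·(-1) + (2.3333)·(-3) + (-0.6667)·(2) + (-1.6667)·(1)) / 5 = -11/5 = -2.2
  S[C,C] = ((1)·(1) + (0)·(0) + (-1)·(-1) + (-3)·(-3) + (2)·(2) + (1)·(1)) / 5 = 16/5 = 3.2

S is symmetric (S[j,i] = S[i,j]). Assembling:

S = [[3.7667, 0.1333, -1.4],
 [0.1333, 1.8667, -2.2],
 [-1.4, -2.2, 3.2]]


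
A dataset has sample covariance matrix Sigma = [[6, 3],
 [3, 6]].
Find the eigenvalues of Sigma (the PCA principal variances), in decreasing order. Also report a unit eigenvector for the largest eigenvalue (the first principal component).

Step 1 — characteristic polynomial of 2×2 Sigma:
  det(Sigma - λI) = λ² - trace · λ + det = 0.
  trace = 6 + 6 = 12, det = 6·6 - (3)² = 27.
Step 2 — discriminant:
  Δ = trace² - 4·det = 144 - 108 = 36.
Step 3 — eigenvalues:
  λ = (trace ± √Δ)/2 = (12 ± 6)/2,
  λ_1 = 9,  λ_2 = 3.

Step 4 — unit eigenvector for λ_1: solve (Sigma - λ_1 I)v = 0. First row:
  (6 - 9)·v_x + (3)·v_y = 0, i.e. (-3)·v_x + (3)·v_y = 0,
  so v ∝ (b, λ_1 - a) = (3, 3) = u.
  ||u|| = √((3)² + (3)²) = √(18) ≈ 4.2426,
  v_1 = u/||u|| ≈ (0.7071, 0.7071) (||v_1|| = 1).

λ_1 = 9,  λ_2 = 3;  v_1 ≈ (0.7071, 0.7071)


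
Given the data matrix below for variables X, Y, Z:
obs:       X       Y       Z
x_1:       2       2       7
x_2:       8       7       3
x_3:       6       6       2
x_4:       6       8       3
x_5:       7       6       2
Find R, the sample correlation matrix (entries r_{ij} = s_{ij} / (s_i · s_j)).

Step 1 — column means:
  mean(X) = (2 + 8 + 6 + 6 + 7) / 5 = 29/5 = 5.8
  mean(Y) = (2 + 7 + 6 + 8 + 6) / 5 = 29/5 = 5.8
  mean(Z) = (7 + 3 + 2 + 3 + 2) / 5 = 17/5 = 3.4

Step 2 — sample variances and covariances s[i,j] = (1/(n-1)) · Σ_k (x_{k,i} - mean_i) · (x_{k,j} - mean_j), with n-1 = 4:
  s[X,X] = ((-3.8)·(-3.8) + (2.2)·(2.2) + (0.2)·(0.2) + (0.2)·(0.2) + (1.2)·(1.2)) / 4 = 20.8/4 = 5.2
  s[X,Y] = ((-3.8)·(-3.8) + (2.2)·(1.2) + (0.2)·(0.2) + (0.2)·(2.2) + (1.2)·(0.2)) / 4 = 17.8/4 = 4.45
  s[X,Z] = ((-3.8)·(3.6) + (2.2)·(-0.4) + (0.2)·(-1.4) + (0.2)·(-0.4) + (1.2)·(-1.4)) / 4 = -16.6/4 = -4.15
  s[Y,Y] = ((-3.8)·(-3.8) + (1.2)·(1.2) + (0.2)·(0.2) + (2.2)·(2.2) + (0.2)·(0.2)) / 4 = 20.8/4 = 5.2
  s[Y,Z] = ((-3.8)·(3.6) + (1.2)·(-0.4) + (0.2)·(-1.4) + (2.2)·(-0.4) + (0.2)·(-1.4)) / 4 = -15.6/4 = -3.9
  s[Z,Z] = ((3.6)·(3.6) + (-0.4)·(-0.4) + (-1.4)·(-1.4) + (-0.4)·(-0.4) + (-1.4)·(-1.4)) / 4 = 17.2/4 = 4.3
  Sample standard deviations s_i = √(s[i,i]):
  s(X) = √(5.2) = 2.2804
  s(Y) = √(5.2) = 2.2804
  s(Z) = √(4.3) = 2.0736

Step 3 — r_{ij} = s_{ij} / (s_i · s_j):
  r[X,X] = 1 (diagonal).
  r[X,Y] = 4.45 / (2.2804 · 2.2804) = 4.45 / 5.2 = 0.8558
  r[X,Z] = -4.15 / (2.2804 · 2.0736) = -4.15 / 4.7286 = -0.8776
  r[Y,Y] = 1 (diagonal).
  r[Y,Z] = -3.9 / (2.2804 · 2.0736) = -3.9 / 4.7286 = -0.8248
  r[Z,Z] = 1 (diagonal).

R is symmetric with unit diagonal. Assembling:

R = [[1, 0.8558, -0.8776],
 [0.8558, 1, -0.8248],
 [-0.8776, -0.8248, 1]]


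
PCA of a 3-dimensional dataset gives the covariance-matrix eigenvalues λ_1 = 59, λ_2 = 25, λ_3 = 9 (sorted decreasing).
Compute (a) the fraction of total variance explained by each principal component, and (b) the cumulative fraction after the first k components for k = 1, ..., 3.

Step 1 — total variance = trace(Sigma) = Σ λ_i = 59 + 25 + 9 = 93.

Step 2 — fraction explained by component i = λ_i / Σ λ:
  PC1: 59/93 = 0.6344
  PC2: 25/93 = 0.2688
  PC3: 9/93 = 0.0968

Step 3 — cumulative fraction after k components = (λ_1 + ... + λ_k) / Σ λ:
  k = 1: 59/93 = 0.6344
  k = 2: (59 + 25)/93 = 84/93 = 0.9032
  k = 3: (59 + 25 + 9)/93 = 93/93 = 1

Summary (fraction, with percent):

explained: PC1 0.6344 (63.44%), PC2 0.2688 (26.88%), PC3 0.0968 (9.68%);  cumulative: 0.6344, 0.9032, 1


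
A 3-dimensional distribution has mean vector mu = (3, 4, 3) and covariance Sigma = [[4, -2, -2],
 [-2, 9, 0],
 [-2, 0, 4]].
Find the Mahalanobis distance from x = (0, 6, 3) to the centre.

Step 1 — centre the observation: (x - mu) = (-3, 2, 0).

Step 2 — invert Sigma (cofactor / det for 3×3, or solve directly):
  Sigma^{-1} = [[0.3913, 0.087, 0.1957],
 [0.087, 0.1304, 0.0435],
 [0.1957, 0.0435, 0.3478]].

Step 3 — form the quadratic (x - mu)^T · Sigma^{-1} · (x - mu):
  Sigma^{-1} · (x - mu) = (-1, 0, -0.5).
  (x - mu)^T · [Sigma^{-1} · (x - mu)] = (-3)·(-1) + (2)·(0) + (0)·(-0.5) = 3.

Step 4 — take square root: d = √(3) ≈ 1.7321.

d(x, mu) = √(3) ≈ 1.7321


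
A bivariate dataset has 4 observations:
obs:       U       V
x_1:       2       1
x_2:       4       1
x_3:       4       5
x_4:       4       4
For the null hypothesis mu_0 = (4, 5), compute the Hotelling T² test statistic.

Step 1 — sample mean vector:
  mean(U) = (2 + 4 + 4 + 4) / 4 = 14/4 = 3.5
  mean(V) = (1 + 1 + 5 + 4) / 4 = 11/4 = 2.75
  x̄ = (3.5, 2.75),  deviation x̄ - mu_0 = (3.5, 2.75) - (4, 5) = (-0.5, -2.25).

Step 2 — sample covariance matrix, S[i,j] = (1/(n-1)) · Σ_k (x_{k,i} - mean_i) · (x_{k,j} - mean_j), divisor n-1 = 3:
  S[U,U] = ((-1.5)·(-1.5) + (0.5)·(0.5) + (0.5)·(0.5) + (0.5)·(0.5)) / 3 = 3/3 = 1
  S[U,V] = ((-1.5)·(-1.75) + (0.5)·(-1.75) + (0.5)·(2.25) + (0.5)·(1.25)) / 3 = 3.5/3 = 1.1667
  S[V,V] = ((-1.75)·(-1.75) + (-1.75)·(-1.75) + (2.25)·(2.25) + (1.25)·(1.25)) / 3 = 12.75/3 = 4.25
  S = [[1, 1.1667],
 [1.1667, 4.25]].

Step 3 — invert S. det(S) = 1·4.25 - (1.1667)² = 2.8889.
  S^{-1} = (1/det) · [[d, -b], [-b, a]] = [[1.4712, -0.4038],
 [-0.4038, 0.3462]].

Step 4 — quadratic form (x̄ - mu_0)^T · S^{-1} · (x̄ - mu_0):
  S^{-1} · (x̄ - mu_0) = (0.1731, -0.5769),
  (x̄ - mu_0)^T · [...] = (-0.5)·(0.1731) + (-2.25)·(-0.5769) = 1.2115.

Step 5 — scale by n: T² = 4 · 1.2115 = 4.8462.

T² ≈ 4.8462


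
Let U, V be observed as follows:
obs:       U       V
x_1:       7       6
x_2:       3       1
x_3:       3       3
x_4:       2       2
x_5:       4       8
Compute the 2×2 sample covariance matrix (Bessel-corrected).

Step 1 — column means:
  mean(U) = (7 + 3 + 3 + 2 + 4) / 5 = 19/5 = 3.8
  mean(V) = (6 + 1 + 3 + 2 + 8) / 5 = 20/5 = 4

Step 2 — sample covariance S[i,j] = (1/(n-1)) · Σ_k (x_{k,i} - mean_i) · (x_{k,j} - mean_j), with n-1 = 4.
  S[U,U] = ((3.2)·(3.2) + (-0.8)·(-0.8) + (-0.8)·(-0.8) + (-1.8)·(-1.8) + (0.2)·(0.2)) / 4 = 14.8/4 = 3.7
  S[U,V] = ((3.2)·(2) + (-0.8)·(-3) + (-0.8)·(-1) + (-1.8)·(-2) + (0.2)·(4)) / 4 = 14/4 = 3.5
  S[V,V] = ((2)·(2) + (-3)·(-3) + (-1)·(-1) + (-2)·(-2) + (4)·(4)) / 4 = 34/4 = 8.5

S is symmetric (S[j,i] = S[i,j]). Assembling:

S = [[3.7, 3.5],
 [3.5, 8.5]]


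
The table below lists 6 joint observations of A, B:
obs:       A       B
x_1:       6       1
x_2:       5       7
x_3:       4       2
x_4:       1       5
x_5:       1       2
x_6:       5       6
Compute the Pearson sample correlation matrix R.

Step 1 — column means:
  mean(A) = (6 + 5 + 4 + 1 + 1 + 5) / 6 = 22/6 = 3.6667
  mean(B) = (1 + 7 + 2 + 5 + 2 + 6) / 6 = 23/6 = 3.8333

Step 2 — sample variances and covariances s[i,j] = (1/(n-1)) · Σ_k (x_{k,i} - mean_i) · (x_{k,j} - mean_j), with n-1 = 5:
  s[A,A] = ((2.3333)·(2.3333) + (1.3333)·(1.3333) + (0.3333)·(0.3333) + (-2.6667)·(-2.6667) + (-2.6667)·(-2.6667) + (1.3333)·(1.3333)) / 5 = 23.3333/5 = 4.6667
  s[A,B] = ((2.3333)·(-2.8333) + (1.3333)·(3.1667) + (0.3333)·(-1.8333) + (-2.6667)·(1.1667) + (-2.6667)·(-1.8333) + (1.3333)·(2.1667)) / 5 = 1.6667/5 = 0.3333
  s[B,B] = ((-2.8333)·(-2.8333) + (3.1667)·(3.1667) + (-1.8333)·(-1.8333) + (1.1667)·(1.1667) + (-1.8333)·(-1.8333) + (2.1667)·(2.1667)) / 5 = 30.8333/5 = 6.1667
  Sample standard deviations s_i = √(s[i,i]):
  s(A) = √(4.6667) = 2.1602
  s(B) = √(6.1667) = 2.4833

Step 3 — r_{ij} = s_{ij} / (s_i · s_j):
  r[A,A] = 1 (diagonal).
  r[A,B] = 0.3333 / (2.1602 · 2.4833) = 0.3333 / 5.3645 = 0.0621
  r[B,B] = 1 (diagonal).

R is symmetric with unit diagonal. Assembling:

R = [[1, 0.0621],
 [0.0621, 1]]


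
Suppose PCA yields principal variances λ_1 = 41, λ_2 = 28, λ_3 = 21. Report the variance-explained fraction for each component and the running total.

Step 1 — total variance = trace(Sigma) = Σ λ_i = 41 + 28 + 21 = 90.

Step 2 — fraction explained by component i = λ_i / Σ λ:
  PC1: 41/90 = 0.4556
  PC2: 28/90 = 0.3111
  PC3: 21/90 = 0.2333

Step 3 — cumulative fraction after k components = (λ_1 + ... + λ_k) / Σ λ:
  k = 1: 41/90 = 0.4556
  k = 2: (41 + 28)/90 = 69/90 = 0.7667
  k = 3: (41 + 28 + 21)/90 = 90/90 = 1

Summary (fraction, with percent):

explained: PC1 0.4556 (45.56%), PC2 0.3111 (31.11%), PC3 0.2333 (23.33%);  cumulative: 0.4556, 0.7667, 1


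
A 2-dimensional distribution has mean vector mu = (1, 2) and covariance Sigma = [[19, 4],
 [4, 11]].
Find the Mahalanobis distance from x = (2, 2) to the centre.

Step 1 — centre the observation: (x - mu) = (1, 0).

Step 2 — invert Sigma. det(Sigma) = 19·11 - (4)² = 193.
  Sigma^{-1} = (1/det) · [[d, -b], [-b, a]] = [[0.057, -0.0207],
 [-0.0207, 0.0984]].

Step 3 — form the quadratic (x - mu)^T · Sigma^{-1} · (x - mu):
  Sigma^{-1} · (x - mu) = (0.057, -0.0207).
  (x - mu)^T · [Sigma^{-1} · (x - mu)] = (1)·(0.057) + (0)·(-0.0207) = 0.057.

Step 4 — take square root: d = √(0.057) ≈ 0.2387.

d(x, mu) = √(0.057) ≈ 0.2387


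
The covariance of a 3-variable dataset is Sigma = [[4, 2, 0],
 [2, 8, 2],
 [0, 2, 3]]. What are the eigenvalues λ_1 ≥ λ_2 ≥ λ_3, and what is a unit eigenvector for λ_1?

Step 1 — characteristic polynomial p(λ) = det(λI - Sigma) = λ³ - tr·λ² + c_1·λ - det, where tr = trace, c_1 = sum of the principal 2×2 minors, det = det(Sigma):
  tr = 4 + 8 + 3 = 15,
  c_1 = (4·8 - (2)²) + (4·3 - (0)²) + (8·3 - (2)²) = 28 + 12 + 20 = 60,
  det = 4·(8·3 - (2)²) - (2)·((2)·3 - (2)·(0)) + (0)·((2)·(2) - 8·(0)) = 4·(20) - (2)·(6) + (0)·(4) = 68.
  So p(λ) = λ³ - 15λ² + 60λ - 68.
Step 2 — look for an integer root (rational root theorem: any rational root is an integer divisor of 68). Testing λ = 2:
  p(2) = 8 - 60 + 120 - 68 = 0  ✓
  Dividing out (λ - 2): p(λ) = (λ - 2)(λ² - 13λ + 34).
Step 3 — remaining eigenvalues from the quadratic λ² - 13λ + 34 = 0:
  Δ = 13² - 4·34 = 169 - 136 = 33,  λ = (13 ± √33)/2 = (13 ± 5.7446)/2 ≈ 9.3723 or 3.6277.
  Sorted: λ_1 = 9.3723,  λ_2 = 3.6277,  λ_3 = 2  (check: sum = 15 = tr ✓).

Step 4 — unit eigenvector for λ_1 ≈ 9.3723: v spans the null space of (Sigma - λ_1 I), whose rows are
  r_1 = (-5.3723, 2, 0),  r_2 = (2, -1.3723, 2),  r_3 = (0, 2, -6.3723).
  v is orthogonal to every row, so take v ∝ r_1 × r_2 = ((2)·(2) - (0)·(-1.3723), (0)·(2) - (-5.3723)·(2), (-5.3723)·(-1.3723) - (2)·(2)) ≈ (4, 10.7446, 3.3723).
  Let u = (4, 10.7446, 3.3723).
  ||u|| = √((4)² + (10.7446)² + (3.3723)²) = √(142.8179) ≈ 11.9506,  v_1 = u/||u|| ≈ (0.3347, 0.8991, 0.2822) (||v_1|| = 1).

λ_1 = 9.3723,  λ_2 = 3.6277,  λ_3 = 2;  v_1 ≈ (0.3347, 0.8991, 0.2822)


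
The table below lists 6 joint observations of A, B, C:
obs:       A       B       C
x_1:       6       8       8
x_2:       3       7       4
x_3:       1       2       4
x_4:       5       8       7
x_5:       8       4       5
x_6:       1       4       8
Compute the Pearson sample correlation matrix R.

Step 1 — column means:
  mean(A) = (6 + 3 + 1 + 5 + 8 + 1) / 6 = 24/6 = 4
  mean(B) = (8 + 7 + 2 + 8 + 4 + 4) / 6 = 33/6 = 5.5
  mean(C) = (8 + 4 + 4 + 7 + 5 + 8) / 6 = 36/6 = 6

Step 2 — sample variances and covariances s[i,j] = (1/(n-1)) · Σ_k (x_{k,i} - mean_i) · (x_{k,j} - mean_j), with n-1 = 5:
  s[A,A] = ((2)·(2) + (-1)·(-1) + (-3)·(-3) + (1)·(1) + (4)·(4) + (-3)·(-3)) / 5 = 40/5 = 8
  s[A,B] = ((2)·(2.5) + (-1)·(1.5) + (-3)·(-3.5) + (1)·(2.5) + (4)·(-1.5) + (-3)·(-1.5)) / 5 = 15/5 = 3
  s[A,C] = ((2)·(2) + (-1)·(-2) + (-3)·(-2) + (1)·(1) + (4)·(-1) + (-3)·(2)) / 5 = 3/5 = 0.6
  s[B,B] = ((2.5)·(2.5) + (1.5)·(1.5) + (-3.5)·(-3.5) + (2.5)·(2.5) + (-1.5)·(-1.5) + (-1.5)·(-1.5)) / 5 = 31.5/5 = 6.3
  s[B,C] = ((2.5)·(2) + (1.5)·(-2) + (-3.5)·(-2) + (2.5)·(1) + (-1.5)·(-1) + (-1.5)·(2)) / 5 = 10/5 = 2
  s[C,C] = ((2)·(2) + (-2)·(-2) + (-2)·(-2) + (1)·(1) + (-1)·(-1) + (2)·(2)) / 5 = 18/5 = 3.6
  Sample standard deviations s_i = √(s[i,i]):
  s(A) = √(8) = 2.8284
  s(B) = √(6.3) = 2.51
  s(C) = √(3.6) = 1.8974

Step 3 — r_{ij} = s_{ij} / (s_i · s_j):
  r[A,A] = 1 (diagonal).
  r[A,B] = 3 / (2.8284 · 2.51) = 3 / 7.0993 = 0.4226
  r[A,C] = 0.6 / (2.8284 · 1.8974) = 0.6 / 5.3666 = 0.1118
  r[B,B] = 1 (diagonal).
  r[B,C] = 2 / (2.51 · 1.8974) = 2 / 4.7624 = 0.42
  r[C,C] = 1 (diagonal).

R is symmetric with unit diagonal. Assembling:

R = [[1, 0.4226, 0.1118],
 [0.4226, 1, 0.42],
 [0.1118, 0.42, 1]]


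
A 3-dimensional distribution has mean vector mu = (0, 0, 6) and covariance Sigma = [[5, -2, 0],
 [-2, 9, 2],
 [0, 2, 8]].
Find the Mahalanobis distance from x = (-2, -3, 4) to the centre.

Step 1 — centre the observation: (x - mu) = (-2, -3, -2).

Step 2 — invert Sigma (cofactor / det for 3×3, or solve directly):
  Sigma^{-1} = [[0.2208, 0.0519, -0.013],
 [0.0519, 0.1299, -0.0325],
 [-0.013, -0.0325, 0.1331]].

Step 3 — form the quadratic (x - mu)^T · Sigma^{-1} · (x - mu):
  Sigma^{-1} · (x - mu) = (-0.5714, -0.4286, -0.1429).
  (x - mu)^T · [Sigma^{-1} · (x - mu)] = (-2)·(-0.5714) + (-3)·(-0.4286) + (-2)·(-0.1429) = 2.7143.

Step 4 — take square root: d = √(2.7143) ≈ 1.6475.

d(x, mu) = √(2.7143) ≈ 1.6475


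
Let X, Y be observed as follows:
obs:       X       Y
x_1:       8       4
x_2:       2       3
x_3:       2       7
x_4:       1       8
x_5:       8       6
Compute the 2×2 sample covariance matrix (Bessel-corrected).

Step 1 — column means:
  mean(X) = (8 + 2 + 2 + 1 + 8) / 5 = 21/5 = 4.2
  mean(Y) = (4 + 3 + 7 + 8 + 6) / 5 = 28/5 = 5.6

Step 2 — sample covariance S[i,j] = (1/(n-1)) · Σ_k (x_{k,i} - mean_i) · (x_{k,j} - mean_j), with n-1 = 4.
  S[X,X] = ((3.8)·(3.8) + (-2.2)·(-2.2) + (-2.2)·(-2.2) + (-3.2)·(-3.2) + (3.8)·(3.8)) / 4 = 48.8/4 = 12.2
  S[X,Y] = ((3.8)·(-1.6) + (-2.2)·(-2.6) + (-2.2)·(1.4) + (-3.2)·(2.4) + (3.8)·(0.4)) / 4 = -9.6/4 = -2.4
  S[Y,Y] = ((-1.6)·(-1.6) + (-2.6)·(-2.6) + (1.4)·(1.4) + (2.4)·(2.4) + (0.4)·(0.4)) / 4 = 17.2/4 = 4.3

S is symmetric (S[j,i] = S[i,j]). Assembling:

S = [[12.2, -2.4],
 [-2.4, 4.3]]


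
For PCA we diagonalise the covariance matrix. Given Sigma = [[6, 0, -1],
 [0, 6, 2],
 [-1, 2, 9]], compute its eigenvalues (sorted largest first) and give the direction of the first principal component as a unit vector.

Step 1 — characteristic polynomial p(λ) = det(λI - Sigma) = λ³ - tr·λ² + c_1·λ - det, where tr = trace, c_1 = sum of the principal 2×2 minors, det = det(Sigma):
  tr = 6 + 6 + 9 = 21,
  c_1 = (6·6 - (0)²) + (6·9 - (-1)²) + (6·9 - (2)²) = 36 + 53 + 50 = 139,
  det = 6·(6·9 - (2)²) - (0)·((0)·9 - (2)·(-1)) + (-1)·((0)·(2) - 6·(-1)) = 6·(50) - (0)·(2) + (-1)·(6) = 294.
  So p(λ) = λ³ - 21λ² + 139λ - 294.
Step 2 — look for an integer root (rational root theorem: any rational root is an integer divisor of 294). Testing λ = 6:
  p(6) = 216 - 756 + 834 - 294 = 0  ✓
  Dividing out (λ - 6): p(λ) = (λ - 6)(λ² - 15λ + 49).
Step 3 — remaining eigenvalues from the quadratic λ² - 15λ + 49 = 0:
  Δ = 15² - 4·49 = 225 - 196 = 29,  λ = (15 ± √29)/2 = (15 ± 5.3852)/2 ≈ 10.1926 or 4.8074.
  Sorted: λ_1 = 10.1926,  λ_2 = 6,  λ_3 = 4.8074  (check: sum = 21 = tr ✓).

Step 4 — unit eigenvector for λ_1 ≈ 10.1926: v spans the null space of (Sigma - λ_1 I), whose rows are
  r_1 = (-4.1926, 0, -1),  r_2 = (0, -4.1926, 2),  r_3 = (-1, 2, -1.1926).
  v is orthogonal to every row, so take v ∝ r_1 × r_2 = ((0)·(2) - (-1)·(-4.1926), (-1)·(0) - (-4.1926)·(2), (-4.1926)·(-4.1926) - (0)·(0)) ≈ (-4.1926, 8.3852, 17.5777).
  Rescale (multiply by -1 so the first nonzero entry is positive): u = (4.1926, -8.3852, -17.5777).
  ||u|| = √((4.1926)² + (-8.3852)² + (-17.5777)²) = √(396.8659) ≈ 19.9215,  v_1 = u/||u|| ≈ (0.2105, -0.4209, -0.8824) (||v_1|| = 1).

λ_1 = 10.1926,  λ_2 = 6,  λ_3 = 4.8074;  v_1 ≈ (0.2105, -0.4209, -0.8824)
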